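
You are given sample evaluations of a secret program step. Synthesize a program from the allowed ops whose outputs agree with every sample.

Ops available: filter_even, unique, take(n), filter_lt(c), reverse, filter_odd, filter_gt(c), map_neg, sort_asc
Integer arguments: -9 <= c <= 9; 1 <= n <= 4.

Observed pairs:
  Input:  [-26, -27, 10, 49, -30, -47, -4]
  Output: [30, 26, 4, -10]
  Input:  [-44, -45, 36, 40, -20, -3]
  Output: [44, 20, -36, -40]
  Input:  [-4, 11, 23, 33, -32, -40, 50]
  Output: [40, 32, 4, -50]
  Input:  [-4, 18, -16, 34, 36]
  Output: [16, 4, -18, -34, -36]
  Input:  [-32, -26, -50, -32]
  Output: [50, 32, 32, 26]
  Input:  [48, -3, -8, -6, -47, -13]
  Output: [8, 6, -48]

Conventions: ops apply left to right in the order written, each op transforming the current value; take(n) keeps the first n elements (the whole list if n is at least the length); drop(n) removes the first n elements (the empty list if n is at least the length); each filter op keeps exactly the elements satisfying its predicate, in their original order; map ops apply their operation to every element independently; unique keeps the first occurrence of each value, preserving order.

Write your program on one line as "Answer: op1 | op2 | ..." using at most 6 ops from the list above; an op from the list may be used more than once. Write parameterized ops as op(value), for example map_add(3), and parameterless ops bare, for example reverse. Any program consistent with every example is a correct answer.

map_neg | filter_even | map_neg | sort_asc | map_neg

Check, running the answer program on each example:
  [-26, -27, 10, 49, -30, -47, -4] -> [26, 27, -10, -49, 30, 47, 4] -> [26, -10, 30, 4] -> [-26, 10, -30, -4] -> [-30, -26, -4, 10] -> [30, 26, 4, -10]
  [-44, -45, 36, 40, -20, -3] -> [44, 45, -36, -40, 20, 3] -> [44, -36, -40, 20] -> [-44, 36, 40, -20] -> [-44, -20, 36, 40] -> [44, 20, -36, -40]
  [-4, 11, 23, 33, -32, -40, 50] -> [4, -11, -23, -33, 32, 40, -50] -> [4, 32, 40, -50] -> [-4, -32, -40, 50] -> [-40, -32, -4, 50] -> [40, 32, 4, -50]
  [-4, 18, -16, 34, 36] -> [4, -18, 16, -34, -36] -> [4, -18, 16, -34, -36] -> [-4, 18, -16, 34, 36] -> [-16, -4, 18, 34, 36] -> [16, 4, -18, -34, -36]
  [-32, -26, -50, -32] -> [32, 26, 50, 32] -> [32, 26, 50, 32] -> [-32, -26, -50, -32] -> [-50, -32, -32, -26] -> [50, 32, 32, 26]
  [48, -3, -8, -6, -47, -13] -> [-48, 3, 8, 6, 47, 13] -> [-48, 8, 6] -> [48, -8, -6] -> [-8, -6, 48] -> [8, 6, -48]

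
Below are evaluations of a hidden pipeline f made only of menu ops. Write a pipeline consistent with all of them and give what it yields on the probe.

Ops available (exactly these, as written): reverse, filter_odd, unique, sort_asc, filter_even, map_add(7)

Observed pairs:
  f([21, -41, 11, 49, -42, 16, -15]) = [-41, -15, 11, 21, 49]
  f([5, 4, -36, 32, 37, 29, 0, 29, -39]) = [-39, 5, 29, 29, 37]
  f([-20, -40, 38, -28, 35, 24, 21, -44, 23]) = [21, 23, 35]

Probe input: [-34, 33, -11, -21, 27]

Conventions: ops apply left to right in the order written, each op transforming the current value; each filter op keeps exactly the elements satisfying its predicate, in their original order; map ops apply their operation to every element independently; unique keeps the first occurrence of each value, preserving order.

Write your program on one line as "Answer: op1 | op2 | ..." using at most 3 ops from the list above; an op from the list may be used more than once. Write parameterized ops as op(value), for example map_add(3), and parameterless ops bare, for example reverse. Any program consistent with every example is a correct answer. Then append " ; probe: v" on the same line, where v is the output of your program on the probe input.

reverse | filter_odd | sort_asc ; probe: [-21, -11, 27, 33]

Check, running the answer program on each example:
  [21, -41, 11, 49, -42, 16, -15] -> [-15, 16, -42, 49, 11, -41, 21] -> [-15, 49, 11, -41, 21] -> [-41, -15, 11, 21, 49]
  [5, 4, -36, 32, 37, 29, 0, 29, -39] -> [-39, 29, 0, 29, 37, 32, -36, 4, 5] -> [-39, 29, 29, 37, 5] -> [-39, 5, 29, 29, 37]
  [-20, -40, 38, -28, 35, 24, 21, -44, 23] -> [23, -44, 21, 24, 35, -28, 38, -40, -20] -> [23, 21, 35] -> [21, 23, 35]
  probe: [-34, 33, -11, -21, 27] -> [27, -21, -11, 33, -34] -> [27, -21, -11, 33] -> [-21, -11, 27, 33]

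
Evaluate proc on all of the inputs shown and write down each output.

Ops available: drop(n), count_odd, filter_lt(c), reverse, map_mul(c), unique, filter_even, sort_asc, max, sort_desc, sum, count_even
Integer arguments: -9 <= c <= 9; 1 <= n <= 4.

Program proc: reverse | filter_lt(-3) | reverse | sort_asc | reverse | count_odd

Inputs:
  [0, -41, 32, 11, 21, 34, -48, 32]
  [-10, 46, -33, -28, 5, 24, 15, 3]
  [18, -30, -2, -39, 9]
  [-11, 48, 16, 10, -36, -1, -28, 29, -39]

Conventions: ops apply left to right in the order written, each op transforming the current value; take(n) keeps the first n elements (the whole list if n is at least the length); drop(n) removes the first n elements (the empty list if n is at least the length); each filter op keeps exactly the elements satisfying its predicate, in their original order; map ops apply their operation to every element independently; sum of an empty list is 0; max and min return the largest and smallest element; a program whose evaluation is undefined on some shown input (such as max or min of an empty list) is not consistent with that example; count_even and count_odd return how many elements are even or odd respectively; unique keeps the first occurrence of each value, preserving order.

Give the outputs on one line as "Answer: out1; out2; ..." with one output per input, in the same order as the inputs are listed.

Execution, op by op:
  [0, -41, 32, 11, 21, 34, -48, 32] -> [32, -48, 34, 21, 11, 32, -41, 0] -> [-48, -41] -> [-41, -48] -> [-48, -41] -> [-41, -48] -> 1
  [-10, 46, -33, -28, 5, 24, 15, 3] -> [3, 15, 24, 5, -28, -33, 46, -10] -> [-28, -33, -10] -> [-10, -33, -28] -> [-33, -28, -10] -> [-10, -28, -33] -> 1
  [18, -30, -2, -39, 9] -> [9, -39, -2, -30, 18] -> [-39, -30] -> [-30, -39] -> [-39, -30] -> [-30, -39] -> 1
  [-11, 48, 16, 10, -36, -1, -28, 29, -39] -> [-39, 29, -28, -1, -36, 10, 16, 48, -11] -> [-39, -28, -36, -11] -> [-11, -36, -28, -39] -> [-39, -36, -28, -11] -> [-11, -28, -36, -39] -> 2

1; 1; 1; 2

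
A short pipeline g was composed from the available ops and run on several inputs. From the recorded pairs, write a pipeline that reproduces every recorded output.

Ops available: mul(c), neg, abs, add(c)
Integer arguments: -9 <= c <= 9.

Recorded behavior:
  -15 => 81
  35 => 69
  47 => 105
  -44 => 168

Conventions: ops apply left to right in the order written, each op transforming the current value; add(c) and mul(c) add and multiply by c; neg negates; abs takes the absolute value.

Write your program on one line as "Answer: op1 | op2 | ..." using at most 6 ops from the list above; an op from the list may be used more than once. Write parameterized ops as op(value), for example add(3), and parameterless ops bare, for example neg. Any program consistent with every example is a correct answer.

add(-7) | add(-5) | neg | mul(3) | neg | abs

Check, running the answer program on each example:
  -15 -> -22 -> -27 -> 27 -> 81 -> -81 -> 81
  35 -> 28 -> 23 -> -23 -> -69 -> 69 -> 69
  47 -> 40 -> 35 -> -35 -> -105 -> 105 -> 105
  -44 -> -51 -> -56 -> 56 -> 168 -> -168 -> 168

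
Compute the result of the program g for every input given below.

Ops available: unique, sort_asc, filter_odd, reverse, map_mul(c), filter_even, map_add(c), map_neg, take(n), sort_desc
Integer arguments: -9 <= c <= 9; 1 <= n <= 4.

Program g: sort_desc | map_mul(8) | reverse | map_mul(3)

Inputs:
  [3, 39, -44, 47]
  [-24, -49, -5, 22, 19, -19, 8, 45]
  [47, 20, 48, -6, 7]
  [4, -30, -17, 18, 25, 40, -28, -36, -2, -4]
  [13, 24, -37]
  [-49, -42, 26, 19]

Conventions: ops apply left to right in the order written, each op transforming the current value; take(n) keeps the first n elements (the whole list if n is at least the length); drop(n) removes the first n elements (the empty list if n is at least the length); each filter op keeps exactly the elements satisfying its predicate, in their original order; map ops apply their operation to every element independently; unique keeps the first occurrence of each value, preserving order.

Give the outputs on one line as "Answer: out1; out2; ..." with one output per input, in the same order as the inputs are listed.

Execution, op by op:
  [3, 39, -44, 47] -> [47, 39, 3, -44] -> [376, 312, 24, -352] -> [-352, 24, 312, 376] -> [-1056, 72, 936, 1128]
  [-24, -49, -5, 22, 19, -19, 8, 45] -> [45, 22, 19, 8, -5, -19, -24, -49] -> [360, 176, 152, 64, -40, -152, -192, -392] -> [-392, -192, -152, -40, 64, 152, 176, 360] -> [-1176, -576, -456, -120, 192, 456, 528, 1080]
  [47, 20, 48, -6, 7] -> [48, 47, 20, 7, -6] -> [384, 376, 160, 56, -48] -> [-48, 56, 160, 376, 384] -> [-144, 168, 480, 1128, 1152]
  [4, -30, -17, 18, 25, 40, -28, -36, -2, -4] -> [40, 25, 18, 4, -2, -4, -17, -28, -30, -36] -> [320, 200, 144, 32, -16, -32, -136, -224, -240, -288] -> [-288, -240, -224, -136, -32, -16, 32, 144, 200, 320] -> [-864, -720, -672, -408, -96, -48, 96, 432, 600, 960]
  [13, 24, -37] -> [24, 13, -37] -> [192, 104, -296] -> [-296, 104, 192] -> [-888, 312, 576]
  [-49, -42, 26, 19] -> [26, 19, -42, -49] -> [208, 152, -336, -392] -> [-392, -336, 152, 208] -> [-1176, -1008, 456, 624]

[-1056, 72, 936, 1128]; [-1176, -576, -456, -120, 192, 456, 528, 1080]; [-144, 168, 480, 1128, 1152]; [-864, -720, -672, -408, -96, -48, 96, 432, 600, 960]; [-888, 312, 576]; [-1176, -1008, 456, 624]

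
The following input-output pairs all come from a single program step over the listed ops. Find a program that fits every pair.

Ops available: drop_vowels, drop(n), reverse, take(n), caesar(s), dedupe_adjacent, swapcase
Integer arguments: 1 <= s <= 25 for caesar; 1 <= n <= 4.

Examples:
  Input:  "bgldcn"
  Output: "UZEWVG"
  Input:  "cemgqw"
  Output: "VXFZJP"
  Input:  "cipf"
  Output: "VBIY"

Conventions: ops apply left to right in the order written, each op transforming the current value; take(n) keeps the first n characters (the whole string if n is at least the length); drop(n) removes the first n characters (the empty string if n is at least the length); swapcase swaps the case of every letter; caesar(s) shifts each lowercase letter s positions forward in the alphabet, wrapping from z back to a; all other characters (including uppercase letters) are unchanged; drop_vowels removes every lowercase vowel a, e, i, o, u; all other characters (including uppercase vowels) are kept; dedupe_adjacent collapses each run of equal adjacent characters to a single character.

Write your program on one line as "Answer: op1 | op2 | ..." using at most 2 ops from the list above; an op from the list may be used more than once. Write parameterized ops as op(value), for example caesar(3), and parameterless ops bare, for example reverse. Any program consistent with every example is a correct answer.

caesar(19) | swapcase

Check, running the answer program on each example:
  "bgldcn" -> "uzewvg" -> "UZEWVG"
  "cemgqw" -> "vxfzjp" -> "VXFZJP"
  "cipf" -> "vbiy" -> "VBIY"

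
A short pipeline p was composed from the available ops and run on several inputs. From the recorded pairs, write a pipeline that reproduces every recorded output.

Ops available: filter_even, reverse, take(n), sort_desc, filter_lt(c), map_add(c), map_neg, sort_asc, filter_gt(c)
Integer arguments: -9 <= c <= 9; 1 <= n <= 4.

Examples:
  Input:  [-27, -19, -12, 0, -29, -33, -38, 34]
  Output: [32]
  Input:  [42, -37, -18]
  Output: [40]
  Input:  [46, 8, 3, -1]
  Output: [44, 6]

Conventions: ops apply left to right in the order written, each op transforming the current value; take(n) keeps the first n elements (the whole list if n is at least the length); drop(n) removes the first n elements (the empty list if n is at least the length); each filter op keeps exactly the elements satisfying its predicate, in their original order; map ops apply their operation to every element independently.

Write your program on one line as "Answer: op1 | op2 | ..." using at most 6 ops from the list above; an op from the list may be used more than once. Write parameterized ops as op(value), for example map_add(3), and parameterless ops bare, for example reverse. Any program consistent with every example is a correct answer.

map_add(-2) | filter_gt(-1) | sort_asc | filter_gt(4) | reverse

Check, running the answer program on each example:
  [-27, -19, -12, 0, -29, -33, -38, 34] -> [-29, -21, -14, -2, -31, -35, -40, 32] -> [32] -> [32] -> [32] -> [32]
  [42, -37, -18] -> [40, -39, -20] -> [40] -> [40] -> [40] -> [40]
  [46, 8, 3, -1] -> [44, 6, 1, -3] -> [44, 6, 1] -> [1, 6, 44] -> [6, 44] -> [44, 6]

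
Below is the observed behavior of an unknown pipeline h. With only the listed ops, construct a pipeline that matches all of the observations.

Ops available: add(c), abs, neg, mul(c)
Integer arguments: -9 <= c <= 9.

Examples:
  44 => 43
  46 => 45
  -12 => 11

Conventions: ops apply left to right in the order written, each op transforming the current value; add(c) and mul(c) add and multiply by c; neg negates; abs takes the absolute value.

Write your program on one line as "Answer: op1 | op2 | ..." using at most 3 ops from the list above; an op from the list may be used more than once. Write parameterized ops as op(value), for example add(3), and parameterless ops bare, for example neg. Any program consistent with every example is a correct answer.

abs | add(-8) | add(7)

Check, running the answer program on each example:
  44 -> 44 -> 36 -> 43
  46 -> 46 -> 38 -> 45
  -12 -> 12 -> 4 -> 11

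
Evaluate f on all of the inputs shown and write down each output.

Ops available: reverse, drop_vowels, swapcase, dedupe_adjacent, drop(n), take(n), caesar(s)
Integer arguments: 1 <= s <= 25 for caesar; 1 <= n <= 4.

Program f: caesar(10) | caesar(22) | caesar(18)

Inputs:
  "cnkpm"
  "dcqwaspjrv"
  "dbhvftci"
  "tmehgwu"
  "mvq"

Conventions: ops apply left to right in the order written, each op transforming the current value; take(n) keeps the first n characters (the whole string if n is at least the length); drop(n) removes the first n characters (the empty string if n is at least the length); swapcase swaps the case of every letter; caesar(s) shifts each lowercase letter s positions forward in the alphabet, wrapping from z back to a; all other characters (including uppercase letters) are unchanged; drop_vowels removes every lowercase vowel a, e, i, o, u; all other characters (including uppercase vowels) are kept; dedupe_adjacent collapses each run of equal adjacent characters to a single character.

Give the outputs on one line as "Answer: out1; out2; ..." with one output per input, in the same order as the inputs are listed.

Execution, op by op:
  "cnkpm" -> "mxuzw" -> "itqvs" -> "alink"
  "dcqwaspjrv" -> "nmagkcztbf" -> "jiwcgyvpxb" -> "baouyqnhpt"
  "dbhvftci" -> "nlrfpdms" -> "jhnblzio" -> "bzftdrag"
  "tmehgwu" -> "dworqge" -> "zsknmca" -> "rkcfeus"
  "mvq" -> "wfa" -> "sbw" -> "kto"

"alink"; "baouyqnhpt"; "bzftdrag"; "rkcfeus"; "kto"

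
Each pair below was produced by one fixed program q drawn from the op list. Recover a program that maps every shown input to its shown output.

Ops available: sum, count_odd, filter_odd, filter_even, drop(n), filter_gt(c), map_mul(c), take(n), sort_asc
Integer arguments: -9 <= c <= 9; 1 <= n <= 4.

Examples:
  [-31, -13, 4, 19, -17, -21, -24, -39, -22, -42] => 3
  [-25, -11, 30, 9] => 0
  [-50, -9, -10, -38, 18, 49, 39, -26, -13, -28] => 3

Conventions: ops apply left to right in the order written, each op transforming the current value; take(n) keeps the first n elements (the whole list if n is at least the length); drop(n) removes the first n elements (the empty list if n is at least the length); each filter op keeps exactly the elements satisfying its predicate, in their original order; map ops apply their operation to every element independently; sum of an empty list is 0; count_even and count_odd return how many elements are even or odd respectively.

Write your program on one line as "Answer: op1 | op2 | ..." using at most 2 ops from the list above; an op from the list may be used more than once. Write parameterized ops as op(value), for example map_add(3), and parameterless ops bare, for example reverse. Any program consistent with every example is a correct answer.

drop(4) | count_odd

Check, running the answer program on each example:
  [-31, -13, 4, 19, -17, -21, -24, -39, -22, -42] -> [-17, -21, -24, -39, -22, -42] -> 3
  [-25, -11, 30, 9] -> [] -> 0
  [-50, -9, -10, -38, 18, 49, 39, -26, -13, -28] -> [18, 49, 39, -26, -13, -28] -> 3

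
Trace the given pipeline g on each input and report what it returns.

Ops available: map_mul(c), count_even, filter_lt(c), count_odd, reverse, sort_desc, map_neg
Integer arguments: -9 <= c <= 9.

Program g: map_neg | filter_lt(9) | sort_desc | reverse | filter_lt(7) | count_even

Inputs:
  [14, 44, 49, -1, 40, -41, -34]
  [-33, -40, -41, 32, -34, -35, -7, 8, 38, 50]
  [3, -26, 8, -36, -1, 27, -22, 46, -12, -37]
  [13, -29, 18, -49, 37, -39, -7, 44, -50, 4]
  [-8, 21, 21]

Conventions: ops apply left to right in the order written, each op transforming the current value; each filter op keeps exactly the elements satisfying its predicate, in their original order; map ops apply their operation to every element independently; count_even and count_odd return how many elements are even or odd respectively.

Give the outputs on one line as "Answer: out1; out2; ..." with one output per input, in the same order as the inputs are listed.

Execution, op by op:
  [14, 44, 49, -1, 40, -41, -34] -> [-14, -44, -49, 1, -40, 41, 34] -> [-14, -44, -49, 1, -40] -> [1, -14, -40, -44, -49] -> [-49, -44, -40, -14, 1] -> [-49, -44, -40, -14, 1] -> 3
  [-33, -40, -41, 32, -34, -35, -7, 8, 38, 50] -> [33, 40, 41, -32, 34, 35, 7, -8, -38, -50] -> [-32, 7, -8, -38, -50] -> [7, -8, -32, -38, -50] -> [-50, -38, -32, -8, 7] -> [-50, -38, -32, -8] -> 4
  [3, -26, 8, -36, -1, 27, -22, 46, -12, -37] -> [-3, 26, -8, 36, 1, -27, 22, -46, 12, 37] -> [-3, -8, 1, -27, -46] -> [1, -3, -8, -27, -46] -> [-46, -27, -8, -3, 1] -> [-46, -27, -8, -3, 1] -> 2
  [13, -29, 18, -49, 37, -39, -7, 44, -50, 4] -> [-13, 29, -18, 49, -37, 39, 7, -44, 50, -4] -> [-13, -18, -37, 7, -44, -4] -> [7, -4, -13, -18, -37, -44] -> [-44, -37, -18, -13, -4, 7] -> [-44, -37, -18, -13, -4] -> 3
  [-8, 21, 21] -> [8, -21, -21] -> [8, -21, -21] -> [8, -21, -21] -> [-21, -21, 8] -> [-21, -21] -> 0

3; 4; 2; 3; 0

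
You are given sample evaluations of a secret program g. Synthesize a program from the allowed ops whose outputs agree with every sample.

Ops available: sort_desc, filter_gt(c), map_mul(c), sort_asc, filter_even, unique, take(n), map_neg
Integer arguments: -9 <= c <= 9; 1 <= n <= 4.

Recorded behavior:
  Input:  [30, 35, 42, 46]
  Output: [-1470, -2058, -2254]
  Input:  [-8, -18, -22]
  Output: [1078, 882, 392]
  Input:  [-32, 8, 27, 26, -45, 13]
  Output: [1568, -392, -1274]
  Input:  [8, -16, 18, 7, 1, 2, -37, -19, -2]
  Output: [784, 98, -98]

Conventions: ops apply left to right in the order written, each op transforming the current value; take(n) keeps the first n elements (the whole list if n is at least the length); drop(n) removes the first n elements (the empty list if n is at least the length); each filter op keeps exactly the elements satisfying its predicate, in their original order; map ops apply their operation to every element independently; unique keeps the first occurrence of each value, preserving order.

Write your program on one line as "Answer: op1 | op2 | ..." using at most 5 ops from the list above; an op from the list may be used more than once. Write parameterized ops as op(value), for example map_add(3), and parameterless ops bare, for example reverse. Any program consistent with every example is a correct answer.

map_mul(7) | filter_even | sort_asc | take(3) | map_mul(-7)

Check, running the answer program on each example:
  [30, 35, 42, 46] -> [210, 245, 294, 322] -> [210, 294, 322] -> [210, 294, 322] -> [210, 294, 322] -> [-1470, -2058, -2254]
  [-8, -18, -22] -> [-56, -126, -154] -> [-56, -126, -154] -> [-154, -126, -56] -> [-154, -126, -56] -> [1078, 882, 392]
  [-32, 8, 27, 26, -45, 13] -> [-224, 56, 189, 182, -315, 91] -> [-224, 56, 182] -> [-224, 56, 182] -> [-224, 56, 182] -> [1568, -392, -1274]
  [8, -16, 18, 7, 1, 2, -37, -19, -2] -> [56, -112, 126, 49, 7, 14, -259, -133, -14] -> [56, -112, 126, 14, -14] -> [-112, -14, 14, 56, 126] -> [-112, -14, 14] -> [784, 98, -98]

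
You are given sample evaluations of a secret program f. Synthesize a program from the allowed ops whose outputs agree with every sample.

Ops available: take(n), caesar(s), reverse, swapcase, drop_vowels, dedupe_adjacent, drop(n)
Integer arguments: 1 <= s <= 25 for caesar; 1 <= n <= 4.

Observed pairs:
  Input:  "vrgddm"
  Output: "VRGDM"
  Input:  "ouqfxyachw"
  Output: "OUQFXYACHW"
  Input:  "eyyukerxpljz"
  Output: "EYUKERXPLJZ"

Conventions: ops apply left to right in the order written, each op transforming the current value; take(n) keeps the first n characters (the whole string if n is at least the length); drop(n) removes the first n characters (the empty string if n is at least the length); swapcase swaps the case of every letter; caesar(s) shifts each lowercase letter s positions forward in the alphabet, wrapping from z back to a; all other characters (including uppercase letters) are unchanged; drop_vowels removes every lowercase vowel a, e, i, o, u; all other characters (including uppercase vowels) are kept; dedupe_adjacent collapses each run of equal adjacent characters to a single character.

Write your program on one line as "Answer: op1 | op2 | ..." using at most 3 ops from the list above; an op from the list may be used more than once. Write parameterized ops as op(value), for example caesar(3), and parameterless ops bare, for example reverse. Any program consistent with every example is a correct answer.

swapcase | dedupe_adjacent

Check, running the answer program on each example:
  "vrgddm" -> "VRGDDM" -> "VRGDM"
  "ouqfxyachw" -> "OUQFXYACHW" -> "OUQFXYACHW"
  "eyyukerxpljz" -> "EYYUKERXPLJZ" -> "EYUKERXPLJZ"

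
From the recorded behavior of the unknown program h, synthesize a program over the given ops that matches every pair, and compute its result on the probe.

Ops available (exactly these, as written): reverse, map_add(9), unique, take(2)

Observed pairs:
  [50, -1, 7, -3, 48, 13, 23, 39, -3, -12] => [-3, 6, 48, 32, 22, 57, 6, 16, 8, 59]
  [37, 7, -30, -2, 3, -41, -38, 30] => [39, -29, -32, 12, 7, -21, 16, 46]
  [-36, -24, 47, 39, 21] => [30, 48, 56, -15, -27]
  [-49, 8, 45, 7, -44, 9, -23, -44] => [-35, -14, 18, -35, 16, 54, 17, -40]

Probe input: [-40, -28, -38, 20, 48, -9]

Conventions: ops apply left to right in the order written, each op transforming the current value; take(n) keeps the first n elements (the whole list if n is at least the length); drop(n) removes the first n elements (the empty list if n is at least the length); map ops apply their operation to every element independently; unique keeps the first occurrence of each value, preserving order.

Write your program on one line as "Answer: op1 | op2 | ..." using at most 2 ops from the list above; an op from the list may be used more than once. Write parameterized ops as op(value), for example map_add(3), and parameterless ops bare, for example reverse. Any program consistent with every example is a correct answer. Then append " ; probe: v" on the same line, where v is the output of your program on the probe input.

map_add(9) | reverse ; probe: [0, 57, 29, -29, -19, -31]

Check, running the answer program on each example:
  [50, -1, 7, -3, 48, 13, 23, 39, -3, -12] -> [59, 8, 16, 6, 57, 22, 32, 48, 6, -3] -> [-3, 6, 48, 32, 22, 57, 6, 16, 8, 59]
  [37, 7, -30, -2, 3, -41, -38, 30] -> [46, 16, -21, 7, 12, -32, -29, 39] -> [39, -29, -32, 12, 7, -21, 16, 46]
  [-36, -24, 47, 39, 21] -> [-27, -15, 56, 48, 30] -> [30, 48, 56, -15, -27]
  [-49, 8, 45, 7, -44, 9, -23, -44] -> [-40, 17, 54, 16, -35, 18, -14, -35] -> [-35, -14, 18, -35, 16, 54, 17, -40]
  probe: [-40, -28, -38, 20, 48, -9] -> [-31, -19, -29, 29, 57, 0] -> [0, 57, 29, -29, -19, -31]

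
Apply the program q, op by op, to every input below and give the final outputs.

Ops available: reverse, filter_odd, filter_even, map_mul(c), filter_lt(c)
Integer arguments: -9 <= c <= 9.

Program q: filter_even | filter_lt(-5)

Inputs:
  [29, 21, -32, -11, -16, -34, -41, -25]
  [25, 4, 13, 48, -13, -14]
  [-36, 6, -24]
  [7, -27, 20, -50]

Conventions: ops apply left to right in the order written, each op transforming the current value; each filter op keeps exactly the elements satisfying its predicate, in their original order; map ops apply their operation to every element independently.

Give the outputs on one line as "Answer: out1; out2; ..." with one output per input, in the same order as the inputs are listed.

Execution, op by op:
  [29, 21, -32, -11, -16, -34, -41, -25] -> [-32, -16, -34] -> [-32, -16, -34]
  [25, 4, 13, 48, -13, -14] -> [4, 48, -14] -> [-14]
  [-36, 6, -24] -> [-36, 6, -24] -> [-36, -24]
  [7, -27, 20, -50] -> [20, -50] -> [-50]

[-32, -16, -34]; [-14]; [-36, -24]; [-50]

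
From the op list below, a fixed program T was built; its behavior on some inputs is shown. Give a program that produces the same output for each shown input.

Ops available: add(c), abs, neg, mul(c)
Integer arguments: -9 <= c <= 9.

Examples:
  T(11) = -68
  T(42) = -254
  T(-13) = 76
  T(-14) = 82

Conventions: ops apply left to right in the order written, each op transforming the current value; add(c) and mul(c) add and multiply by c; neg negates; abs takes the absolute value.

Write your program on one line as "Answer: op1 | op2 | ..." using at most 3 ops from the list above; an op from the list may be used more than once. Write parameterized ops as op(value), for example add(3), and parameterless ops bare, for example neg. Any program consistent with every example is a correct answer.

mul(2) | mul(-3) | add(-2)

Check, running the answer program on each example:
  11 -> 22 -> -66 -> -68
  42 -> 84 -> -252 -> -254
  -13 -> -26 -> 78 -> 76
  -14 -> -28 -> 84 -> 82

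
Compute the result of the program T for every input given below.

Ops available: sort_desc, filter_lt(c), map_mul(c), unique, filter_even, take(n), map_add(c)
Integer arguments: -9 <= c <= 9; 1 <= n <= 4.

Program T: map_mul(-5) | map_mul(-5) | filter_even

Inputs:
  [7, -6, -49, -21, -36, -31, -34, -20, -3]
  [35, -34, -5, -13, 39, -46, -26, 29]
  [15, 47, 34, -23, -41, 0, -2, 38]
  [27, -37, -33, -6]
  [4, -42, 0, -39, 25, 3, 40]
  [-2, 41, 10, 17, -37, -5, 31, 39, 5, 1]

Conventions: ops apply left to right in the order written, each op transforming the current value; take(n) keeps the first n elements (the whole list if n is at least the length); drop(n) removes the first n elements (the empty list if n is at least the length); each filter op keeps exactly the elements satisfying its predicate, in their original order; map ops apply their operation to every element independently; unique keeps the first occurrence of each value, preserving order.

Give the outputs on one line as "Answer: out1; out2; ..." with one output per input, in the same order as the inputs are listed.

[-150, -900, -850, -500]; [-850, -1150, -650]; [850, 0, -50, 950]; [-150]; [100, -1050, 0, 1000]; [-50, 250]

Execution, op by op:
  [7, -6, -49, -21, -36, -31, -34, -20, -3] -> [-35, 30, 245, 105, 180, 155, 170, 100, 15] -> [175, -150, -1225, -525, -900, -775, -850, -500, -75] -> [-150, -900, -850, -500]
  [35, -34, -5, -13, 39, -46, -26, 29] -> [-175, 170, 25, 65, -195, 230, 130, -145] -> [875, -850, -125, -325, 975, -1150, -650, 725] -> [-850, -1150, -650]
  [15, 47, 34, -23, -41, 0, -2, 38] -> [-75, -235, -170, 115, 205, 0, 10, -190] -> [375, 1175, 850, -575, -1025, 0, -50, 950] -> [850, 0, -50, 950]
  [27, -37, -33, -6] -> [-135, 185, 165, 30] -> [675, -925, -825, -150] -> [-150]
  [4, -42, 0, -39, 25, 3, 40] -> [-20, 210, 0, 195, -125, -15, -200] -> [100, -1050, 0, -975, 625, 75, 1000] -> [100, -1050, 0, 1000]
  [-2, 41, 10, 17, -37, -5, 31, 39, 5, 1] -> [10, -205, -50, -85, 185, 25, -155, -195, -25, -5] -> [-50, 1025, 250, 425, -925, -125, 775, 975, 125, 25] -> [-50, 250]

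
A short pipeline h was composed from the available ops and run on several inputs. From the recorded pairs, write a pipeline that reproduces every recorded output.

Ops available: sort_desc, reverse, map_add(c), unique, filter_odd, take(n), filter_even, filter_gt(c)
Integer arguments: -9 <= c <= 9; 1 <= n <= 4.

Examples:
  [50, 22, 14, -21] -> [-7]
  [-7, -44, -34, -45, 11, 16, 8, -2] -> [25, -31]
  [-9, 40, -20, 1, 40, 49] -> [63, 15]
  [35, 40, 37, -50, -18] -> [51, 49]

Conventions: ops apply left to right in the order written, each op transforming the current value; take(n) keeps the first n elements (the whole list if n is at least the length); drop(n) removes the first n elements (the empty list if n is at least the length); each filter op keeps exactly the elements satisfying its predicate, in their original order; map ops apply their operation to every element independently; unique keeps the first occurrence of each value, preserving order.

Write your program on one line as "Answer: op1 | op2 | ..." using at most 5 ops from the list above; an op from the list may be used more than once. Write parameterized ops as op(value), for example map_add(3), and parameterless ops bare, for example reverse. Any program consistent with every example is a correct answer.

reverse | filter_odd | map_add(6) | take(2) | map_add(8)

Check, running the answer program on each example:
  [50, 22, 14, -21] -> [-21, 14, 22, 50] -> [-21] -> [-15] -> [-15] -> [-7]
  [-7, -44, -34, -45, 11, 16, 8, -2] -> [-2, 8, 16, 11, -45, -34, -44, -7] -> [11, -45, -7] -> [17, -39, -1] -> [17, -39] -> [25, -31]
  [-9, 40, -20, 1, 40, 49] -> [49, 40, 1, -20, 40, -9] -> [49, 1, -9] -> [55, 7, -3] -> [55, 7] -> [63, 15]
  [35, 40, 37, -50, -18] -> [-18, -50, 37, 40, 35] -> [37, 35] -> [43, 41] -> [43, 41] -> [51, 49]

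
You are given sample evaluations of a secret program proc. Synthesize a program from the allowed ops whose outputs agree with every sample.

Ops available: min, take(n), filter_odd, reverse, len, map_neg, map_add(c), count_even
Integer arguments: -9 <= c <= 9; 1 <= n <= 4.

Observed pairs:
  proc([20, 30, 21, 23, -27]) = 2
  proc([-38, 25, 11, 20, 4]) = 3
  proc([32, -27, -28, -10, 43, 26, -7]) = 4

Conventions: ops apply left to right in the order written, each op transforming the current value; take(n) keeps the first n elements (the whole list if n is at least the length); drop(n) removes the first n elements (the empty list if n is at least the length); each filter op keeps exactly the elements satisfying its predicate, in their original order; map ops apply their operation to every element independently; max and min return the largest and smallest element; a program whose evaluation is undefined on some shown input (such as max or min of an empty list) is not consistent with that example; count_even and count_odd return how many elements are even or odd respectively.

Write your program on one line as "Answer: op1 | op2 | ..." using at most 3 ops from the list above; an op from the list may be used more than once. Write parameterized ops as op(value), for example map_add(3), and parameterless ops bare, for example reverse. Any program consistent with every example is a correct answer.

map_add(1) | filter_odd | len

Check, running the answer program on each example:
  [20, 30, 21, 23, -27] -> [21, 31, 22, 24, -26] -> [21, 31] -> 2
  [-38, 25, 11, 20, 4] -> [-37, 26, 12, 21, 5] -> [-37, 21, 5] -> 3
  [32, -27, -28, -10, 43, 26, -7] -> [33, -26, -27, -9, 44, 27, -6] -> [33, -27, -9, 27] -> 4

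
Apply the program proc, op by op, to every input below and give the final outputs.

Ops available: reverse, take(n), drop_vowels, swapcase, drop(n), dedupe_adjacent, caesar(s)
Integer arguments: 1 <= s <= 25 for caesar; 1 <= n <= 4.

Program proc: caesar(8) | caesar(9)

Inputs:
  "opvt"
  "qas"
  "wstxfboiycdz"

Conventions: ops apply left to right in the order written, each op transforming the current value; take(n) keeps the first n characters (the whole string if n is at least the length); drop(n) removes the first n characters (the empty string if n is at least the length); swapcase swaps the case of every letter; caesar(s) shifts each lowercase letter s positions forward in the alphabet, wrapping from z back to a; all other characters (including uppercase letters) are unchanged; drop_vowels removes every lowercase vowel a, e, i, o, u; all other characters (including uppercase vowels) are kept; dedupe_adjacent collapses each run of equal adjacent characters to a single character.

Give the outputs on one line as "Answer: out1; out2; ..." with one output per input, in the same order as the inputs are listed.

Execution, op by op:
  "opvt" -> "wxdb" -> "fgmk"
  "qas" -> "yia" -> "hrj"
  "wstxfboiycdz" -> "eabfnjwqgklh" -> "njkowsfzptuq"

"fgmk"; "hrj"; "njkowsfzptuq"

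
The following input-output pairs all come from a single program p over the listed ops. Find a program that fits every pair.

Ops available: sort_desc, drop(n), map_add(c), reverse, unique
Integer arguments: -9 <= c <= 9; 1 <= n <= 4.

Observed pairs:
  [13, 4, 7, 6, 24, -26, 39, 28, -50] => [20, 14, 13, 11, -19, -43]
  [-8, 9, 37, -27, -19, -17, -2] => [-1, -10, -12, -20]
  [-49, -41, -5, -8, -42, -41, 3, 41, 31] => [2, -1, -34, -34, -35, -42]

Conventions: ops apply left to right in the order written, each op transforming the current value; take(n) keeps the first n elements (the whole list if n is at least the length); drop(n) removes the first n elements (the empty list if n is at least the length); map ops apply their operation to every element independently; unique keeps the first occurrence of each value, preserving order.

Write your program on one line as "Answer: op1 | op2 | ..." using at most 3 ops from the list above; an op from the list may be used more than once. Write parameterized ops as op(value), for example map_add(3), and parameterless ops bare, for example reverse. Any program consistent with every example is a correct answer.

sort_desc | map_add(7) | drop(3)

Check, running the answer program on each example:
  [13, 4, 7, 6, 24, -26, 39, 28, -50] -> [39, 28, 24, 13, 7, 6, 4, -26, -50] -> [46, 35, 31, 20, 14, 13, 11, -19, -43] -> [20, 14, 13, 11, -19, -43]
  [-8, 9, 37, -27, -19, -17, -2] -> [37, 9, -2, -8, -17, -19, -27] -> [44, 16, 5, -1, -10, -12, -20] -> [-1, -10, -12, -20]
  [-49, -41, -5, -8, -42, -41, 3, 41, 31] -> [41, 31, 3, -5, -8, -41, -41, -42, -49] -> [48, 38, 10, 2, -1, -34, -34, -35, -42] -> [2, -1, -34, -34, -35, -42]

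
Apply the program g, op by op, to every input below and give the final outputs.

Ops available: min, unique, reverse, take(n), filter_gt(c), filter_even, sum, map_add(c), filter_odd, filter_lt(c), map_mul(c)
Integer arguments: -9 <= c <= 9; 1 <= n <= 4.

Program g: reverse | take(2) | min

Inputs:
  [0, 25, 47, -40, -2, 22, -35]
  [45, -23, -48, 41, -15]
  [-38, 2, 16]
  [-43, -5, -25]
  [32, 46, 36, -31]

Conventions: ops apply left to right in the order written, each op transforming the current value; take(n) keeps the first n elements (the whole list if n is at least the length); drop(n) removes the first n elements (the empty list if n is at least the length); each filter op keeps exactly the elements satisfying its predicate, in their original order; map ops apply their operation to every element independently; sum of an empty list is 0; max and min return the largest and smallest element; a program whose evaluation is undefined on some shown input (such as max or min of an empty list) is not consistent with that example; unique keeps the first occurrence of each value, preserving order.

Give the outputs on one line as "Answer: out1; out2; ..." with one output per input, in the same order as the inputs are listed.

-35; -15; 2; -25; -31

Execution, op by op:
  [0, 25, 47, -40, -2, 22, -35] -> [-35, 22, -2, -40, 47, 25, 0] -> [-35, 22] -> -35
  [45, -23, -48, 41, -15] -> [-15, 41, -48, -23, 45] -> [-15, 41] -> -15
  [-38, 2, 16] -> [16, 2, -38] -> [16, 2] -> 2
  [-43, -5, -25] -> [-25, -5, -43] -> [-25, -5] -> -25
  [32, 46, 36, -31] -> [-31, 36, 46, 32] -> [-31, 36] -> -31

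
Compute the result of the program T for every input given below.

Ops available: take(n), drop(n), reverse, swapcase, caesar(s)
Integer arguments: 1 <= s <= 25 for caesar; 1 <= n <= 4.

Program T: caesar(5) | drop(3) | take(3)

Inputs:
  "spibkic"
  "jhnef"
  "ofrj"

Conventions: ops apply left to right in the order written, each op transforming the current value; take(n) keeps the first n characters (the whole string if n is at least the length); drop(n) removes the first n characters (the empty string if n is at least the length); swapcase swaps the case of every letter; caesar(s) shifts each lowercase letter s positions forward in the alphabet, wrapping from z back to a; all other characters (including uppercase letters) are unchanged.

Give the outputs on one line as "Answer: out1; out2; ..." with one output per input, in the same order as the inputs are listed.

Execution, op by op:
  "spibkic" -> "xungpnh" -> "gpnh" -> "gpn"
  "jhnef" -> "omsjk" -> "jk" -> "jk"
  "ofrj" -> "tkwo" -> "o" -> "o"

"gpn"; "jk"; "o"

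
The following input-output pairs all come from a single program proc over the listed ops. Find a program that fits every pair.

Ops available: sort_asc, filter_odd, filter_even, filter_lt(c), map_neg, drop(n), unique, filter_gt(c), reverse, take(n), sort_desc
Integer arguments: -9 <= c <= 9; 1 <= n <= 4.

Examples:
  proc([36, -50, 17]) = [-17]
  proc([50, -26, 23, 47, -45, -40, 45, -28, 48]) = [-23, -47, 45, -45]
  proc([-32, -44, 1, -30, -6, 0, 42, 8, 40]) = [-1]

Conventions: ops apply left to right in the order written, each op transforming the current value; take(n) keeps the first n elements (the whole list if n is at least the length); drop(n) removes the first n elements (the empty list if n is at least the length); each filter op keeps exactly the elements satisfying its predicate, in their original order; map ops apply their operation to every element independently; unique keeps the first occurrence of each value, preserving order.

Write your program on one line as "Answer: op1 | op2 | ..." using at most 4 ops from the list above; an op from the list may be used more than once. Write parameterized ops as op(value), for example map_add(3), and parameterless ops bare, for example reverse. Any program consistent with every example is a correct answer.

filter_odd | reverse | map_neg | reverse

Check, running the answer program on each example:
  [36, -50, 17] -> [17] -> [17] -> [-17] -> [-17]
  [50, -26, 23, 47, -45, -40, 45, -28, 48] -> [23, 47, -45, 45] -> [45, -45, 47, 23] -> [-45, 45, -47, -23] -> [-23, -47, 45, -45]
  [-32, -44, 1, -30, -6, 0, 42, 8, 40] -> [1] -> [1] -> [-1] -> [-1]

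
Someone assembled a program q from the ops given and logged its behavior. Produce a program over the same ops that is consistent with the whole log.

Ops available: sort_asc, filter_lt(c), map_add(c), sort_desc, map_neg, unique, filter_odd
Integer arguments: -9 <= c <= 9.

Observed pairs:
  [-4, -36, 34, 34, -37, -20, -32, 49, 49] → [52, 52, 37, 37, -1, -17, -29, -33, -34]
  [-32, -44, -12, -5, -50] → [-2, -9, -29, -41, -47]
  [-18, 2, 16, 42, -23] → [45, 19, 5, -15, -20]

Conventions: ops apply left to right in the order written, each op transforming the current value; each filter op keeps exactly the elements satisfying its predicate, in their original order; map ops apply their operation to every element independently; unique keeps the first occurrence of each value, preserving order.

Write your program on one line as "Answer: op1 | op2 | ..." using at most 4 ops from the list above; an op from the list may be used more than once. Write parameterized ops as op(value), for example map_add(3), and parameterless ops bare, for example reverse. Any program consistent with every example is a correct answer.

sort_desc | map_add(9) | map_add(-6)

Check, running the answer program on each example:
  [-4, -36, 34, 34, -37, -20, -32, 49, 49] -> [49, 49, 34, 34, -4, -20, -32, -36, -37] -> [58, 58, 43, 43, 5, -11, -23, -27, -28] -> [52, 52, 37, 37, -1, -17, -29, -33, -34]
  [-32, -44, -12, -5, -50] -> [-5, -12, -32, -44, -50] -> [4, -3, -23, -35, -41] -> [-2, -9, -29, -41, -47]
  [-18, 2, 16, 42, -23] -> [42, 16, 2, -18, -23] -> [51, 25, 11, -9, -14] -> [45, 19, 5, -15, -20]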